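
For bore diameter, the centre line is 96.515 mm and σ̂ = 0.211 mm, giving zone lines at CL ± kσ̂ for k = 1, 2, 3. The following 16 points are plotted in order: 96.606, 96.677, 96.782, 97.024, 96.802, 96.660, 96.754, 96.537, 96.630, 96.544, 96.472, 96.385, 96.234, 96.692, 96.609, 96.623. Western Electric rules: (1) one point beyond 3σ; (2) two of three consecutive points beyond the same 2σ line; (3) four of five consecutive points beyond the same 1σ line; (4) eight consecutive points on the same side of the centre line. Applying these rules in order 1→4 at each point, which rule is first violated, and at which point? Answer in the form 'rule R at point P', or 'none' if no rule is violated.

Zone of each point (C = within 1σ̂, B = 1σ̂–2σ̂, A = 2σ̂–3σ̂, * = beyond 3σ̂; sign = side of CL): 1:+C, 2:+C, 3:+B, 4:+A, 5:+B, 6:+C, 7:+B, 8:+C, 9:+C, 10:+C, 11:-C, 12:-C, 13:-B, 14:+C, 15:+C, 16:+C
Rule 3 (four of five consecutive points beyond the same 1σ limit) is satisfied at point 7.

rule 3 at point 7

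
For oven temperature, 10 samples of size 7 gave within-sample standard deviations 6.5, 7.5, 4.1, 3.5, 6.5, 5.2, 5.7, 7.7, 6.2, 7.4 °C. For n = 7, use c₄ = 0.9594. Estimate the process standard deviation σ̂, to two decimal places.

s̄ = (6.5 + 7.5 + 4.1 + 3.5 + 6.5 + 5.2 + 5.7 + 7.7 + 6.2 + 7.4) / 10 = 6.0300
σ̂ = s̄ / c₄ = 6.0300 / 0.9594 = 6.2852

6.29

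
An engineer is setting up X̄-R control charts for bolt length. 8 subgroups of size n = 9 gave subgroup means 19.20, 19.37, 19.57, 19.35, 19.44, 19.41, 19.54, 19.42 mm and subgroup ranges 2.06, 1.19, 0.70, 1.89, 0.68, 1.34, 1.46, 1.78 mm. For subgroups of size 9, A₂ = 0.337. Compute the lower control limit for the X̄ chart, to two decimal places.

18.94

X̄̄ = (19.20 + 19.37 + 19.57 + 19.35 + 19.44 + 19.41 + 19.54 + 19.42) / 8 = 155.3000 / 8 = 19.4125
R̄ = (2.06 + 1.19 + 0.70 + 1.89 + 0.68 + 1.34 + 1.46 + 1.78) / 8 = 11.1000 / 8 = 1.3875
LCL = X̄̄ − A₂·R̄ = 19.4125 − 0.337 × 1.3875 = 18.9449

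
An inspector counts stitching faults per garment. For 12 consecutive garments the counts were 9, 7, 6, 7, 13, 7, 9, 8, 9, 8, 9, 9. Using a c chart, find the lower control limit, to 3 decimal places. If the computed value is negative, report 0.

c̄ = (9 + 7 + 6 + 7 + 13 + 7 + 9 + 8 + 9 + 8 + 9 + 9) / 12 = 101 / 12 = 8.4167
LCL = c̄ − 3√c̄ = 8.4167 − 3 × 2.9011 = -0.2868 → 0 (cannot be negative)

0.000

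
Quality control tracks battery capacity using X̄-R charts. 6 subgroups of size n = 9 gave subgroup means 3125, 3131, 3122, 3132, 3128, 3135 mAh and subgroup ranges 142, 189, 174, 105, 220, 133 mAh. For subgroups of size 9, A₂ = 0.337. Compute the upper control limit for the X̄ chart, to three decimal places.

3182.922

X̄̄ = (3125 + 3131 + 3122 + 3132 + 3128 + 3135) / 6 = 18773.0000 / 6 = 3128.8333
R̄ = (142 + 189 + 174 + 105 + 220 + 133) / 6 = 963.0000 / 6 = 160.5000
UCL = X̄̄ + A₂·R̄ = 3128.8333 + 0.337 × 160.5000 = 3182.9218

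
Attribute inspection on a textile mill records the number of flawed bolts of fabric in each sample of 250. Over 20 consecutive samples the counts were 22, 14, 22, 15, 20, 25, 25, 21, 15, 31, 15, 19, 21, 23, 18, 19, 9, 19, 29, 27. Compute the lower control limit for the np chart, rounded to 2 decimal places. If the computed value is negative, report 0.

p̄ = Σdᵢ / (k·n) = 409 / (20 × 250) = 0.08180
LCL = np̄ − 3·√(np̄(1−p̄)) = 20.4500 − 3 × 4.3333 = 7.4502

7.45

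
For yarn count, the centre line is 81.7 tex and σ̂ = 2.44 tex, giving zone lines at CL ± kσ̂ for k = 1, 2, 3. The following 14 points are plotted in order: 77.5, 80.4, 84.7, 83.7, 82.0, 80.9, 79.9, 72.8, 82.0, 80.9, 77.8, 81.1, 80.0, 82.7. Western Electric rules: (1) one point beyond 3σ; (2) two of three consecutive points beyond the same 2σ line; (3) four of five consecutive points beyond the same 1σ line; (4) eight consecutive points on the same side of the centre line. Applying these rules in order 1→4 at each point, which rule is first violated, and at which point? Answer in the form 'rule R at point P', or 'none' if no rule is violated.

rule 1 at point 8

Zone of each point (C = within 1σ̂, B = 1σ̂–2σ̂, A = 2σ̂–3σ̂, * = beyond 3σ̂; sign = side of CL): 1:-B, 2:-C, 3:+B, 4:+C, 5:+C, 6:-C, 7:-C, 8:-*, 9:+C, 10:-C, 11:-B, 12:-C, 13:-C, 14:+C
Rule 1 (one point beyond the 3σ limits) is satisfied at point 8.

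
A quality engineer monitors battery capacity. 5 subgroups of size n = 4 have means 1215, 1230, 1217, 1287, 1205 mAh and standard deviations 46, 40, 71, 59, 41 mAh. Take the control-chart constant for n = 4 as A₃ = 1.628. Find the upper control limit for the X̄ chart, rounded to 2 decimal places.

1314.48

X̄̄ = (1215 + 1230 + 1217 + 1287 + 1205) / 5 = 1230.8000
s̄ = (46 + 40 + 71 + 59 + 41) / 5 = 51.4000
UCL = X̄̄ + A₃·s̄ = 1230.8000 + 1.628 × 51.4000 = 1314.4792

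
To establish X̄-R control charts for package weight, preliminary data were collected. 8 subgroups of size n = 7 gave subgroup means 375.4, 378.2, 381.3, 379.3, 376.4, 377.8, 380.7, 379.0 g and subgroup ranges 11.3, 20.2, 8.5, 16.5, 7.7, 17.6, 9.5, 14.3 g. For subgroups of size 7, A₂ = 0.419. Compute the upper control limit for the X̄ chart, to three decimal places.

384.043

X̄̄ = (375.4 + 378.2 + 381.3 + 379.3 + 376.4 + 377.8 + 380.7 + 379.0) / 8 = 3028.1000 / 8 = 378.5125
R̄ = (11.3 + 20.2 + 8.5 + 16.5 + 7.7 + 17.6 + 9.5 + 14.3) / 8 = 105.6000 / 8 = 13.2000
UCL = X̄̄ + A₂·R̄ = 378.5125 + 0.419 × 13.2000 = 384.0433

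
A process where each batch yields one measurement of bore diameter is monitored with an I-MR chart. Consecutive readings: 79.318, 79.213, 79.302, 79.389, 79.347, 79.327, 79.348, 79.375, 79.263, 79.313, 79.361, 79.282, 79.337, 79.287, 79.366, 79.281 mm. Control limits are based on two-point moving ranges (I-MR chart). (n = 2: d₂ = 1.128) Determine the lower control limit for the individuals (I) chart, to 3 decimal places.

X̄ = (79.318 + 79.213 + 79.302 + 79.389 + 79.347 + 79.327 + 79.348 + 79.375 + 79.263 + 79.313 + 79.361 + 79.282 + 79.337 + 79.287 + 79.366 + 79.281) / 16 = 79.3193
Moving ranges: 0.105, 0.089, 0.087, 0.042, 0.020, 0.021, 0.027, 0.112, 0.050, 0.048, 0.079, 0.055, 0.050, 0.079, 0.085; M̄R̄ = 0.9490 / 15 = 0.0633
LCL = X̄ − 3·M̄R̄/d₂ = 79.3193 − 3 × 0.0633 / 1.128 = 79.1511

79.151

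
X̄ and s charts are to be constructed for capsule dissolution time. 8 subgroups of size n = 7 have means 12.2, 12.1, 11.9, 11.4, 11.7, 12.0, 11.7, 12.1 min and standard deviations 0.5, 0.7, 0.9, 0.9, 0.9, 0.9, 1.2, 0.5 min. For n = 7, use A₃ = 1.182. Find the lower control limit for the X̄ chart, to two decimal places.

10.93

X̄̄ = (12.2 + 12.1 + 11.9 + 11.4 + 11.7 + 12.0 + 11.7 + 12.1) / 8 = 11.8875
s̄ = (0.5 + 0.7 + 0.9 + 0.9 + 0.9 + 0.9 + 1.2 + 0.5) / 8 = 0.8125
LCL = X̄̄ − A₃·s̄ = 11.8875 − 1.182 × 0.8125 = 10.9271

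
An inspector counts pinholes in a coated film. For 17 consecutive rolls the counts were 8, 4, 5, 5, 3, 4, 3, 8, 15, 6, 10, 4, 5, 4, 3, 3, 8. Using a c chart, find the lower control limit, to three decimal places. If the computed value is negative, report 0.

c̄ = (8 + 4 + 5 + 5 + 3 + 4 + 3 + 8 + 15 + 6 + 10 + 4 + 5 + 4 + 3 + 3 + 8) / 17 = 98 / 17 = 5.7647
LCL = c̄ − 3√c̄ = 5.7647 − 3 × 2.4010 = -1.4382 → 0 (cannot be negative)

0.000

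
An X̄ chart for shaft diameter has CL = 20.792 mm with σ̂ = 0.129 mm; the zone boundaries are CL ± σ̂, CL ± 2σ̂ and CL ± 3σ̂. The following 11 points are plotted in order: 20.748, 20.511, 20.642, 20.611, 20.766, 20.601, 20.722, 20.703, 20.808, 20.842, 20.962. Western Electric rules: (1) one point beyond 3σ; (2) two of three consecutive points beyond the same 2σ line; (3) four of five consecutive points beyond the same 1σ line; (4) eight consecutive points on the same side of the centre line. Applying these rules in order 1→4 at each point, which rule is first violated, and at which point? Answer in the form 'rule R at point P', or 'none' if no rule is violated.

rule 3 at point 6

Zone of each point (C = within 1σ̂, B = 1σ̂–2σ̂, A = 2σ̂–3σ̂, * = beyond 3σ̂; sign = side of CL): 1:-C, 2:-A, 3:-B, 4:-B, 5:-C, 6:-B, 7:-C, 8:-C, 9:+C, 10:+C, 11:+B
Rule 3 (four of five consecutive points beyond the same 1σ limit) is satisfied at point 6.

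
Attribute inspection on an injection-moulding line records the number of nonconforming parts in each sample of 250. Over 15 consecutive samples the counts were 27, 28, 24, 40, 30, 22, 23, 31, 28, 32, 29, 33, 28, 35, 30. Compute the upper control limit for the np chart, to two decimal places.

44.60

p̄ = Σdᵢ / (k·n) = 440 / (15 × 250) = 0.11733
UCL = np̄ + 3·√(np̄(1−p̄)) = 29.3333 + 3 × √(29.3333×0.88267) = 29.3333 + 3 × 5.0884 = 44.5985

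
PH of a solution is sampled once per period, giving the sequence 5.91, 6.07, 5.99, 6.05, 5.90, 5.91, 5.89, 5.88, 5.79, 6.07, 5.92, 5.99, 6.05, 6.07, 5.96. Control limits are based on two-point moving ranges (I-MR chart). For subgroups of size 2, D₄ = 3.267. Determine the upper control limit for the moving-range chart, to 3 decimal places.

0.296

Moving ranges: 0.16, 0.08, 0.06, 0.15, 0.01, 0.02, 0.01, 0.09, 0.28, 0.15, 0.07, 0.06, 0.02, 0.11; M̄R̄ = 1.2700 / 14 = 0.0907
UCL_MR = D₄·M̄R̄ = 3.267 × 0.0907 = 0.2964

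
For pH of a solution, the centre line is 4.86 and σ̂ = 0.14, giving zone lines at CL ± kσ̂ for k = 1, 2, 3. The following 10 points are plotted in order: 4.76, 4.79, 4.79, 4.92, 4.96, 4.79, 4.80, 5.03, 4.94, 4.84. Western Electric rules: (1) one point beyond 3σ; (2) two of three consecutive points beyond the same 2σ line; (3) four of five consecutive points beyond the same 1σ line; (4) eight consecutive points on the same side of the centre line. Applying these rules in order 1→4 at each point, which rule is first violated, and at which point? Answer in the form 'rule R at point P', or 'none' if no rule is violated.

Zone of each point (C = within 1σ̂, B = 1σ̂–2σ̂, A = 2σ̂–3σ̂, * = beyond 3σ̂; sign = side of CL): 1:-C, 2:-C, 3:-C, 4:+C, 5:+C, 6:-C, 7:-C, 8:+B, 9:+C, 10:-C
No rule fires across all 10 points.

none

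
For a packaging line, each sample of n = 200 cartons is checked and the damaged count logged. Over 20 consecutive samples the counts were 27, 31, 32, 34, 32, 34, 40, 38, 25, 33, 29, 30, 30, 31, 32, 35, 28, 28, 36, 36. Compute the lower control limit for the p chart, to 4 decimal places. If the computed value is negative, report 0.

p̄ = Σdᵢ / (k·n) = 641 / (20 × 200) = 0.16025
LCL = p̄ − 3·√(p̄(1−p̄)/n) = 0.16025 − 3 × 0.02594 = 0.08243

0.0824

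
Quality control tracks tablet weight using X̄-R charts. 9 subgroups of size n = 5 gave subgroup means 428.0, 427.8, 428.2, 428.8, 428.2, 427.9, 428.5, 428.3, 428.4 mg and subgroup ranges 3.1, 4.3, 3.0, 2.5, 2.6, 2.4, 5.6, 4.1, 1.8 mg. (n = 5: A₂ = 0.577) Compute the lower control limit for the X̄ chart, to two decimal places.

426.35

X̄̄ = (428.0 + 427.8 + 428.2 + 428.8 + 428.2 + 427.9 + 428.5 + 428.3 + 428.4) / 9 = 3854.1000 / 9 = 428.2333
R̄ = (3.1 + 4.3 + 3.0 + 2.5 + 2.6 + 2.4 + 5.6 + 4.1 + 1.8) / 9 = 29.4000 / 9 = 3.2667
LCL = X̄̄ − A₂·R̄ = 428.2333 − 0.577 × 3.2667 = 426.3485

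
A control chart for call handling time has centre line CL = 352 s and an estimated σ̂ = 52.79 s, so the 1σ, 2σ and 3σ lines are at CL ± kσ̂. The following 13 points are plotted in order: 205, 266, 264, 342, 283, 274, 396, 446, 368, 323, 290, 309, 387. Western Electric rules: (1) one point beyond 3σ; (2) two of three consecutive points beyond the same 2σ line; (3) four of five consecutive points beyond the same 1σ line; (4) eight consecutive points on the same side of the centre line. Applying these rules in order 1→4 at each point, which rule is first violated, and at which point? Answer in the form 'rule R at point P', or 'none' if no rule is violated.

rule 3 at point 5

Zone of each point (C = within 1σ̂, B = 1σ̂–2σ̂, A = 2σ̂–3σ̂, * = beyond 3σ̂; sign = side of CL): 1:-A, 2:-B, 3:-B, 4:-C, 5:-B, 6:-B, 7:+C, 8:+B, 9:+C, 10:-C, 11:-B, 12:-C, 13:+C
Rule 3 (four of five consecutive points beyond the same 1σ limit) is satisfied at point 5.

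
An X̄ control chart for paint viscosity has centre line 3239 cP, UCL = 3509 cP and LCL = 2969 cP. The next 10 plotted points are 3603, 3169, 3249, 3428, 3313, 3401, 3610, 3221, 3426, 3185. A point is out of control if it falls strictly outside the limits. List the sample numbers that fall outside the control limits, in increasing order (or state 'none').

Compare each point to [2969, 3509]: sample 1 = 3603 > UCL; sample 7 = 3610 > UCL.

1, 7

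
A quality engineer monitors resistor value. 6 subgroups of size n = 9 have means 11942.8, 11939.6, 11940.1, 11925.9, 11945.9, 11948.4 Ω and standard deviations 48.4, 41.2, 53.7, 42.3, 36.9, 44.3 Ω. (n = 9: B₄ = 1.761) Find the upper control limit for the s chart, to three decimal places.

s̄ = (48.4 + 41.2 + 53.7 + 42.3 + 36.9 + 44.3) / 6 = 44.4667
UCL_s = B₄·s̄ = 1.761 × 44.4667 = 78.3058

78.306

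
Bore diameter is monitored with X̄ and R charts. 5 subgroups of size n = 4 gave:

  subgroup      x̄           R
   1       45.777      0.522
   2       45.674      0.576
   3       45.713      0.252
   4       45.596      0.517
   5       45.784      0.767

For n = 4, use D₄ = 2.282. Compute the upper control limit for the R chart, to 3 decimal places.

R̄ = (0.522 + 0.576 + 0.252 + 0.517 + 0.767) / 5 = 2.6340 / 5 = 0.5268
UCL_R = D₄·R̄ = 2.282 × 0.5268 = 1.2022

1.202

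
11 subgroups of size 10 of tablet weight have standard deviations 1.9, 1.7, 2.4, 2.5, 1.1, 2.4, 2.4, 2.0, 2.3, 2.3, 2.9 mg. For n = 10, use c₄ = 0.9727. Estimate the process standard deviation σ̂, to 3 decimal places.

2.234

s̄ = (1.9 + 1.7 + 2.4 + 2.5 + 1.1 + 2.4 + 2.4 + 2.0 + 2.3 + 2.3 + 2.9) / 11 = 2.1727
σ̂ = s̄ / c₄ = 2.1727 / 0.9727 = 2.2337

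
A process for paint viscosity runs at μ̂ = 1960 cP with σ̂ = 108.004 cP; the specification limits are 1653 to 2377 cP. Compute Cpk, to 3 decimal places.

0.947

Cpu = (USL − μ̂) / (3σ̂) = (2377 − 1960) / (3 × 108.004) = 1.2870; Cpl = (μ̂ − LSL) / (3σ̂) = (1960 − 1653) / (3 × 108.004) = 0.9475; Cpk = min(Cpu, Cpl) = 0.9475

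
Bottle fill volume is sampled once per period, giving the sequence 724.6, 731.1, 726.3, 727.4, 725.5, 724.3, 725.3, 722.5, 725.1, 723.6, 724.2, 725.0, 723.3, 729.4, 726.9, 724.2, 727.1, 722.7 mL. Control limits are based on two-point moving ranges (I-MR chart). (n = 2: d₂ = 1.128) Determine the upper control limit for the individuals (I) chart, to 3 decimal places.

X̄ = (724.6 + 731.1 + 726.3 + 727.4 + 725.5 + 724.3 + 725.3 + 722.5 + 725.1 + 723.6 + 724.2 + 725.0 + 723.3 + 729.4 + 726.9 + 724.2 + 727.1 + 722.7) / 18 = 725.4722
Moving ranges: 6.5, 4.8, 1.1, 1.9, 1.2, 1.0, 2.8, 2.6, 1.5, 0.6, 0.8, 1.7, 6.1, 2.5, 2.7, 2.9, 4.4; M̄R̄ = 45.1000 / 17 = 2.6529
UCL = X̄ + 3·M̄R̄/d₂ = 725.4722 + 3 × 2.6529 / 1.128 = 732.5279

732.528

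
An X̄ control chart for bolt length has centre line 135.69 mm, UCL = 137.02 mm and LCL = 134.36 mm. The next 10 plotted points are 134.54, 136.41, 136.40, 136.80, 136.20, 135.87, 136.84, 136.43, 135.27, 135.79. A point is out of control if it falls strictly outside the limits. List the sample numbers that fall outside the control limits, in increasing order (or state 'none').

All 10 points lie within [134.36, 137.02].

none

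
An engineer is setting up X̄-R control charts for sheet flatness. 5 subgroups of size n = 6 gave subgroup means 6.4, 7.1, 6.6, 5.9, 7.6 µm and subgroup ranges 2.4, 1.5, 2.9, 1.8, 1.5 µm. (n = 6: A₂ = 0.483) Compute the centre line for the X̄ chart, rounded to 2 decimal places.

6.72

X̄̄ = (6.4 + 7.1 + 6.6 + 5.9 + 7.6) / 5 = 33.6000 / 5 = 6.7200
CL = X̄̄ = 6.7200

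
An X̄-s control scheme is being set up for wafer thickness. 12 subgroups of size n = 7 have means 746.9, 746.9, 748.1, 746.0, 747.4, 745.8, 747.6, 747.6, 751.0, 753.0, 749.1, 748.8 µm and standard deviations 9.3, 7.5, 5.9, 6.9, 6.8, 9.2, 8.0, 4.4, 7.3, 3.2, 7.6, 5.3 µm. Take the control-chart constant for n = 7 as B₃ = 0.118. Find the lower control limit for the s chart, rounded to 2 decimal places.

s̄ = (9.3 + 7.5 + 5.9 + 6.9 + 6.8 + 9.2 + 8.0 + 4.4 + 7.3 + 3.2 + 7.6 + 5.3) / 12 = 6.7833
LCL_s = B₃·s̄ = 0.118 × 6.7833 = 0.8004

0.80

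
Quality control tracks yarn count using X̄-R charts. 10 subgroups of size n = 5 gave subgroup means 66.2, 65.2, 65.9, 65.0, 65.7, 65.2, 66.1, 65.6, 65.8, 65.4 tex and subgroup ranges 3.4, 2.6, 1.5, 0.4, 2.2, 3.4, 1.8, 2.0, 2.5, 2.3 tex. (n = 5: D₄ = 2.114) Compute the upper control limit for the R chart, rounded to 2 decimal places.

R̄ = (3.4 + 2.6 + 1.5 + 0.4 + 2.2 + 3.4 + 1.8 + 2.0 + 2.5 + 2.3) / 10 = 22.1000 / 10 = 2.2100
UCL_R = D₄·R̄ = 2.114 × 2.2100 = 4.6719

4.67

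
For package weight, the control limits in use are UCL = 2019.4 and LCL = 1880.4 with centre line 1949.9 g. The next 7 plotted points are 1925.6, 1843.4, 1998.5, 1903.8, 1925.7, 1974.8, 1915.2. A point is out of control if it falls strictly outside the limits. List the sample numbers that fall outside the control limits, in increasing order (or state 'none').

2

Compare each point to [1880.4, 2019.4]: sample 2 = 1843.4 < LCL.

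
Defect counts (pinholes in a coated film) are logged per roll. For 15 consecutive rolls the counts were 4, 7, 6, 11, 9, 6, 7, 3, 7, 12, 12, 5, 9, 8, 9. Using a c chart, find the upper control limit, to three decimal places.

c̄ = (4 + 7 + 6 + 11 + 9 + 6 + 7 + 3 + 7 + 12 + 12 + 5 + 9 + 8 + 9) / 15 = 115 / 15 = 7.6667
UCL = c̄ + 3√c̄ = 7.6667 + 3 × √7.6667 = 7.6667 + 3 × 2.7689 = 15.9733

15.973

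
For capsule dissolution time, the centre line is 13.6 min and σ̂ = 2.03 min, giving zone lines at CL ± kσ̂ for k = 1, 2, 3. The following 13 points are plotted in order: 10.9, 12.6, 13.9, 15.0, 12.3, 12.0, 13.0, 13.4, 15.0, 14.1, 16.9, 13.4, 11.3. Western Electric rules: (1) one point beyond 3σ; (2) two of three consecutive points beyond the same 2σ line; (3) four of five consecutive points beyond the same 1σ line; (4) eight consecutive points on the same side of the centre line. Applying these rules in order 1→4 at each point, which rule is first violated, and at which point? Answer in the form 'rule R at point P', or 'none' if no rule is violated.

Zone of each point (C = within 1σ̂, B = 1σ̂–2σ̂, A = 2σ̂–3σ̂, * = beyond 3σ̂; sign = side of CL): 1:-B, 2:-C, 3:+C, 4:+C, 5:-C, 6:-C, 7:-C, 8:-C, 9:+C, 10:+C, 11:+B, 12:-C, 13:-B
No rule fires across all 13 points.

none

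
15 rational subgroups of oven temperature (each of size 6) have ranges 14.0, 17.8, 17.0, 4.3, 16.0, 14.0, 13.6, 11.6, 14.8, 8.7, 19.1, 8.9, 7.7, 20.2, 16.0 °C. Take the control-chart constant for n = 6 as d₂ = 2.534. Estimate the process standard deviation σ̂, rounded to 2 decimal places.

5.36

R̄ = (14.0 + 17.8 + 17.0 + 4.3 + 16.0 + 14.0 + 13.6 + 11.6 + 14.8 + 8.7 + 19.1 + 8.9 + 7.7 + 20.2 + 16.0) / 15 = 13.5800
σ̂ = R̄ / d₂ = 13.5800 / 2.534 = 5.3591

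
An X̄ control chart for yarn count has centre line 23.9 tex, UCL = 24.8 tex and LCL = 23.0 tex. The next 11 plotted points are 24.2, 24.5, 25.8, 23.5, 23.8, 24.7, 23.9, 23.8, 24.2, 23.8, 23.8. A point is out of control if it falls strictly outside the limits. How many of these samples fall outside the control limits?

Compare each point to [23.0, 24.8]: sample 3 = 25.8 > UCL.

1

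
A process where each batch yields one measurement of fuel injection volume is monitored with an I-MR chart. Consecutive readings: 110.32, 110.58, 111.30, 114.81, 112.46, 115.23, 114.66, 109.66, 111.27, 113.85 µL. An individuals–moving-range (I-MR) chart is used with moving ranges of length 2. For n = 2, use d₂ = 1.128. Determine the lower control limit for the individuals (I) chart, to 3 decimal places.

106.690

X̄ = (110.32 + 110.58 + 111.30 + 114.81 + 112.46 + 115.23 + 114.66 + 109.66 + 111.27 + 113.85) / 10 = 112.4140
Moving ranges: 0.26, 0.72, 3.51, 2.35, 2.77, 0.57, 5.00, 1.61, 2.58; M̄R̄ = 19.3700 / 9 = 2.1522
LCL = X̄ − 3·M̄R̄/d₂ = 112.4140 − 3 × 2.1522 / 1.128 = 106.6900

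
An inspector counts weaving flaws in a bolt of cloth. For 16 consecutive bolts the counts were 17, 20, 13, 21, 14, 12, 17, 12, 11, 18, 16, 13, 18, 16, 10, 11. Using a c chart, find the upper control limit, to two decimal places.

26.53

c̄ = (17 + 20 + 13 + 21 + 14 + 12 + 17 + 12 + 11 + 18 + 16 + 13 + 18 + 16 + 10 + 11) / 16 = 239 / 16 = 14.9375
UCL = c̄ + 3√c̄ = 14.9375 + 3 × √14.9375 = 14.9375 + 3 × 3.8649 = 26.5322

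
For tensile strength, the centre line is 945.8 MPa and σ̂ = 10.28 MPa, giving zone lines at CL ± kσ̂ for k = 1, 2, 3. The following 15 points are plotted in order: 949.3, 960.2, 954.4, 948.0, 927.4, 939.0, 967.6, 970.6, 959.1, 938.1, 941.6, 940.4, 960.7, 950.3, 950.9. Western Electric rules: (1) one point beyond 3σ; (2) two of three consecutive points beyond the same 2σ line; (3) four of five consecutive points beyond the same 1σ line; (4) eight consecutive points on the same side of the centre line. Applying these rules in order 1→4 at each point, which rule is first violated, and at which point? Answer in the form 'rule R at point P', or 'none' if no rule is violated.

Zone of each point (C = within 1σ̂, B = 1σ̂–2σ̂, A = 2σ̂–3σ̂, * = beyond 3σ̂; sign = side of CL): 1:+C, 2:+B, 3:+C, 4:+C, 5:-B, 6:-C, 7:+A, 8:+A, 9:+B, 10:-C, 11:-C, 12:-C, 13:+B, 14:+C, 15:+C
Rule 2 (two of three consecutive points beyond the same 2σ limit) is satisfied at point 8.

rule 2 at point 8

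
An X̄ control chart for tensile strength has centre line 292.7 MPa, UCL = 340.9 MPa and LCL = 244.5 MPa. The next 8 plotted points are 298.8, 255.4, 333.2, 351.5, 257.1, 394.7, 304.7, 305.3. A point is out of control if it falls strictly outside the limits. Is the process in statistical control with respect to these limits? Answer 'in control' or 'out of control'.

Compare each point to [244.5, 340.9]: sample 4 = 351.5 > UCL; sample 6 = 394.7 > UCL.

out of control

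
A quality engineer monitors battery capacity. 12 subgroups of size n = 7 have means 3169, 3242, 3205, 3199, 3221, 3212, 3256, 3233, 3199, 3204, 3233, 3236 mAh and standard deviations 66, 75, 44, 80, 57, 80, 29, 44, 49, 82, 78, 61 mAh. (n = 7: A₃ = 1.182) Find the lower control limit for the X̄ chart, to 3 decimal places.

X̄̄ = (3169 + 3242 + 3205 + 3199 + 3221 + 3212 + 3256 + 3233 + 3199 + 3204 + 3233 + 3236) / 12 = 3217.4167
s̄ = (66 + 75 + 44 + 80 + 57 + 80 + 29 + 44 + 49 + 82 + 78 + 61) / 12 = 62.0833
LCL = X̄̄ − A₃·s̄ = 3217.4167 − 1.182 × 62.0833 = 3144.0342

3144.034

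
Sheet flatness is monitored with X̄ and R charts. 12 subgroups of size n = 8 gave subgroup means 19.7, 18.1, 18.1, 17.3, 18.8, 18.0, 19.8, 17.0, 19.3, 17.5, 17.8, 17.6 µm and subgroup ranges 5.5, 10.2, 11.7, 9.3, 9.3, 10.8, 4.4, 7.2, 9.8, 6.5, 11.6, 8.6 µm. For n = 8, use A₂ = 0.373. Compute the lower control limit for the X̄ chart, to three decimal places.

14.989

X̄̄ = (19.7 + 18.1 + 18.1 + 17.3 + 18.8 + 18.0 + 19.8 + 17.0 + 19.3 + 17.5 + 17.8 + 17.6) / 12 = 219.0000 / 12 = 18.2500
R̄ = (5.5 + 10.2 + 11.7 + 9.3 + 9.3 + 10.8 + 4.4 + 7.2 + 9.8 + 6.5 + 11.6 + 8.6) / 12 = 104.9000 / 12 = 8.7417
LCL = X̄̄ − A₂·R̄ = 18.2500 − 0.373 × 8.7417 = 14.9894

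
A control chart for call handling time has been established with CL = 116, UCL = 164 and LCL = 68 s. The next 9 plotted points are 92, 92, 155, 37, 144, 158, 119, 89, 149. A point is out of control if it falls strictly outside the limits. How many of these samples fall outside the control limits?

Compare each point to [68, 164]: sample 4 = 37 < LCL.

1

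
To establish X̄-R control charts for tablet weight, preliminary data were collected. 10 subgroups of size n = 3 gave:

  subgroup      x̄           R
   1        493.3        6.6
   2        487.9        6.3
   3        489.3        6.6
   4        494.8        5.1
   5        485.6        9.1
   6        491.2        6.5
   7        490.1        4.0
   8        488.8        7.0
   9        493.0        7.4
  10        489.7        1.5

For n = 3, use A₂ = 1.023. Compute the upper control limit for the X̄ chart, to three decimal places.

X̄̄ = (493.3 + 487.9 + 489.3 + 494.8 + 485.6 + 491.2 + 490.1 + 488.8 + 493.0 + 489.7) / 10 = 4903.7000 / 10 = 490.3700
R̄ = (6.6 + 6.3 + 6.6 + 5.1 + 9.1 + 6.5 + 4.0 + 7.0 + 7.4 + 1.5) / 10 = 60.1000 / 10 = 6.0100
UCL = X̄̄ + A₂·R̄ = 490.3700 + 1.023 × 6.0100 = 496.5182

496.518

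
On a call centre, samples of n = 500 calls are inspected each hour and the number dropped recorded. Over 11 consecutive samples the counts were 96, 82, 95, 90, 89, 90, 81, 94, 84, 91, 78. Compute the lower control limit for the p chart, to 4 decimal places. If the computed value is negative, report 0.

0.1252

p̄ = Σdᵢ / (k·n) = 970 / (11 × 500) = 0.17636
LCL = p̄ − 3·√(p̄(1−p̄)/n) = 0.17636 − 3 × 0.01704 = 0.12523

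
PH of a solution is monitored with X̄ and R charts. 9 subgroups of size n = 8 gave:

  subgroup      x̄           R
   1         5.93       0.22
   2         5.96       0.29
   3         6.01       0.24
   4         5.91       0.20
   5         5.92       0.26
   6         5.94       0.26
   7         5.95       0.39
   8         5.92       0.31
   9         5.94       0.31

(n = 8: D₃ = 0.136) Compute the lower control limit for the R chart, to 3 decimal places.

R̄ = (0.22 + 0.29 + 0.24 + 0.20 + 0.26 + 0.26 + 0.39 + 0.31 + 0.31) / 9 = 2.4800 / 9 = 0.2756
LCL_R = D₃·R̄ = 0.136 × 0.2756 = 0.0375

0.037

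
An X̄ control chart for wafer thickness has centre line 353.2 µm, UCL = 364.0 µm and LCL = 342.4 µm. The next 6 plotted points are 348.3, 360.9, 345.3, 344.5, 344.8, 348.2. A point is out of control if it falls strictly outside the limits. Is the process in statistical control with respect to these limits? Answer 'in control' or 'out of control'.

in control

All 6 points lie within [342.4, 364.0].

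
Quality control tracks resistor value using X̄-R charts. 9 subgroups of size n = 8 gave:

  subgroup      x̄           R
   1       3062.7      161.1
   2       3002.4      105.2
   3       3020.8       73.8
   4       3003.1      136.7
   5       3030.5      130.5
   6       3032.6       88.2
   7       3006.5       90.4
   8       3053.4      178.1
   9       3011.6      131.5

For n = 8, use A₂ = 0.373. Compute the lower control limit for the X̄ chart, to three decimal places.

X̄̄ = (3062.7 + 3002.4 + 3020.8 + 3003.1 + 3030.5 + 3032.6 + 3006.5 + 3053.4 + 3011.6) / 9 = 27223.6000 / 9 = 3024.8444
R̄ = (161.1 + 105.2 + 73.8 + 136.7 + 130.5 + 88.2 + 90.4 + 178.1 + 131.5) / 9 = 1095.5000 / 9 = 121.7222
LCL = X̄̄ − A₂·R̄ = 3024.8444 − 0.373 × 121.7222 = 2979.4421

2979.442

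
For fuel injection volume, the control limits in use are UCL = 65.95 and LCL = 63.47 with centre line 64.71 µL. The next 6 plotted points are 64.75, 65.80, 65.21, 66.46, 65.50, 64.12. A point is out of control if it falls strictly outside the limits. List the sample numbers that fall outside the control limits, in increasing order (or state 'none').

Compare each point to [63.47, 65.95]: sample 4 = 66.46 > UCL.

4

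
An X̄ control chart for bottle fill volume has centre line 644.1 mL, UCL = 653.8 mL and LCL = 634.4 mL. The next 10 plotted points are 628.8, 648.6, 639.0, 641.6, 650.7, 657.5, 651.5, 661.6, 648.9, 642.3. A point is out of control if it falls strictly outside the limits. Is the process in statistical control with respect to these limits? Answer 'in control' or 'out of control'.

out of control

Compare each point to [634.4, 653.8]: sample 1 = 628.8 < LCL; sample 6 = 657.5 > UCL; sample 8 = 661.6 > UCL.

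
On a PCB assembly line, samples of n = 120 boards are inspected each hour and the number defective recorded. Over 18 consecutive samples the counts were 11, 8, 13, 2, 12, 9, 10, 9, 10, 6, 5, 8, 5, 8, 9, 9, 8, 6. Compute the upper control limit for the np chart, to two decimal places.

p̄ = Σdᵢ / (k·n) = 148 / (18 × 120) = 0.06852
UCL = np̄ + 3·√(np̄(1−p̄)) = 8.2222 + 3 × √(8.2222×0.93148) = 8.2222 + 3 × 2.7675 = 16.5246

16.52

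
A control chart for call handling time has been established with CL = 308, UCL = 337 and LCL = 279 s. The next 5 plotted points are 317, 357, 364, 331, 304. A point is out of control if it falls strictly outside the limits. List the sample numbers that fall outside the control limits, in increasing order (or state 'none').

Compare each point to [279, 337]: sample 2 = 357 > UCL; sample 3 = 364 > UCL.

2, 3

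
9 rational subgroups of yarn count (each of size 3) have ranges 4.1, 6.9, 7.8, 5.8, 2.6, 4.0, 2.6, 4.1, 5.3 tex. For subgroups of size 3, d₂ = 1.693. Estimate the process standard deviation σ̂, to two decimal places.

2.84

R̄ = (4.1 + 6.9 + 7.8 + 5.8 + 2.6 + 4.0 + 2.6 + 4.1 + 5.3) / 9 = 4.8000
σ̂ = R̄ / d₂ = 4.8000 / 1.693 = 2.8352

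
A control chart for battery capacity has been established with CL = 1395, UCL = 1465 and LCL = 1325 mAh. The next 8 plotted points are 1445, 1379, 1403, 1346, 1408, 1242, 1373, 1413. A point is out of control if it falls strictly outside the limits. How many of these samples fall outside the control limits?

Compare each point to [1325, 1465]: sample 6 = 1242 < LCL.

1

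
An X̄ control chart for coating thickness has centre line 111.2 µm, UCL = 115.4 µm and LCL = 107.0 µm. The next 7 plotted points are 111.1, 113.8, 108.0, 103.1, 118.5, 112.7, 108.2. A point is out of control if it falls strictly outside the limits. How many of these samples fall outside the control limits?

2

Compare each point to [107.0, 115.4]: sample 4 = 103.1 < LCL; sample 5 = 118.5 > UCL.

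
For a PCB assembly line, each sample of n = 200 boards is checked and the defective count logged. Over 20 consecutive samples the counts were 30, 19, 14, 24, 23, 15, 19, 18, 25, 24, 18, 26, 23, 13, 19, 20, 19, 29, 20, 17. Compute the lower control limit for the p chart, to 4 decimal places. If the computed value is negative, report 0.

0.0391

p̄ = Σdᵢ / (k·n) = 415 / (20 × 200) = 0.10375
LCL = p̄ − 3·√(p̄(1−p̄)/n) = 0.10375 − 3 × 0.02156 = 0.03906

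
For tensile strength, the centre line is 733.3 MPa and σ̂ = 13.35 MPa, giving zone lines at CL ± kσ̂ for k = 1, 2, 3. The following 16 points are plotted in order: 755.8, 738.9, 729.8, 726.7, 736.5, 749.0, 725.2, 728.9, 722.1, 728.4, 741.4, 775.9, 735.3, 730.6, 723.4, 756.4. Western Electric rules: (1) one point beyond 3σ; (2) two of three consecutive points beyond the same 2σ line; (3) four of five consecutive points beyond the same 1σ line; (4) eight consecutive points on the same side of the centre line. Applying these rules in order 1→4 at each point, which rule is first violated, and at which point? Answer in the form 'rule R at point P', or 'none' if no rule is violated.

Zone of each point (C = within 1σ̂, B = 1σ̂–2σ̂, A = 2σ̂–3σ̂, * = beyond 3σ̂; sign = side of CL): 1:+B, 2:+C, 3:-C, 4:-C, 5:+C, 6:+B, 7:-C, 8:-C, 9:-C, 10:-C, 11:+C, 12:+*, 13:+C, 14:-C, 15:-C, 16:+B
Rule 1 (one point beyond the 3σ limits) is satisfied at point 12.

rule 1 at point 12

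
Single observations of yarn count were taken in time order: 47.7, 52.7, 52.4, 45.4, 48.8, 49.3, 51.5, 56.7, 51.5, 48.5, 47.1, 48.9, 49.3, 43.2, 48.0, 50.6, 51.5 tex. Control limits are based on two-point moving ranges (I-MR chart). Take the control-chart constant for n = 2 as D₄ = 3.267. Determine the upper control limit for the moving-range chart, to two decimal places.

10.17

Moving ranges: 5.0, 0.3, 7.0, 3.4, 0.5, 2.2, 5.2, 5.2, 3.0, 1.4, 1.8, 0.4, 6.1, 4.8, 2.6, 0.9; M̄R̄ = 49.8000 / 16 = 3.1125
UCL_MR = D₄·M̄R̄ = 3.267 × 3.1125 = 10.1685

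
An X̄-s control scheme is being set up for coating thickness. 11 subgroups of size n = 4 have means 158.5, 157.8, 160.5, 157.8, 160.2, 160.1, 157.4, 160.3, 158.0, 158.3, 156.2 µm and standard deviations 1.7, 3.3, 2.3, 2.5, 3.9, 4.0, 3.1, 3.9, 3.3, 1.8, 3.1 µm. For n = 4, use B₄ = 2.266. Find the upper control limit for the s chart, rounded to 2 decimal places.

s̄ = (1.7 + 3.3 + 2.3 + 2.5 + 3.9 + 4.0 + 3.1 + 3.9 + 3.3 + 1.8 + 3.1) / 11 = 2.9909
UCL_s = B₄·s̄ = 2.266 × 2.9909 = 6.7774

6.78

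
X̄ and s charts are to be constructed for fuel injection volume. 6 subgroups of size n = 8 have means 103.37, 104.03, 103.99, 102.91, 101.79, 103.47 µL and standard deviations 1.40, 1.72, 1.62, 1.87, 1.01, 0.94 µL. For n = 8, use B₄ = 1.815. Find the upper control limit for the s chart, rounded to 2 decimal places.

2.59

s̄ = (1.40 + 1.72 + 1.62 + 1.87 + 1.01 + 0.94) / 6 = 1.4267
UCL_s = B₄·s̄ = 1.815 × 1.4267 = 2.5894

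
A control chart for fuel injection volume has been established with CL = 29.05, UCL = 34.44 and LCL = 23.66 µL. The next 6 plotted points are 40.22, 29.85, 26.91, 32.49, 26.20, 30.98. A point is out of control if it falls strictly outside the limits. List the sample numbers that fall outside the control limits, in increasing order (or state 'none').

Compare each point to [23.66, 34.44]: sample 1 = 40.22 > UCL.

1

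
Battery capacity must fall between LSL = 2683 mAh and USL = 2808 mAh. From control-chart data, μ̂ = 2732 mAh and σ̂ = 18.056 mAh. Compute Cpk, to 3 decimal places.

Cpu = (USL − μ̂) / (3σ̂) = (2808 − 2732) / (3 × 18.056) = 1.4030; Cpl = (μ̂ − LSL) / (3σ̂) = (2732 − 2683) / (3 × 18.056) = 0.9046; Cpk = min(Cpu, Cpl) = 0.9046

0.905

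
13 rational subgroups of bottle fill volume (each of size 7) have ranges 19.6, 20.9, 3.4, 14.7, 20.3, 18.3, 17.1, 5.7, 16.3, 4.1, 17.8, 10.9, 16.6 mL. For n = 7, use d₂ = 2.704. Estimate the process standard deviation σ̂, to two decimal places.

R̄ = (19.6 + 20.9 + 3.4 + 14.7 + 20.3 + 18.3 + 17.1 + 5.7 + 16.3 + 4.1 + 17.8 + 10.9 + 16.6) / 13 = 14.2846
σ̂ = R̄ / d₂ = 14.2846 / 2.704 = 5.2828

5.28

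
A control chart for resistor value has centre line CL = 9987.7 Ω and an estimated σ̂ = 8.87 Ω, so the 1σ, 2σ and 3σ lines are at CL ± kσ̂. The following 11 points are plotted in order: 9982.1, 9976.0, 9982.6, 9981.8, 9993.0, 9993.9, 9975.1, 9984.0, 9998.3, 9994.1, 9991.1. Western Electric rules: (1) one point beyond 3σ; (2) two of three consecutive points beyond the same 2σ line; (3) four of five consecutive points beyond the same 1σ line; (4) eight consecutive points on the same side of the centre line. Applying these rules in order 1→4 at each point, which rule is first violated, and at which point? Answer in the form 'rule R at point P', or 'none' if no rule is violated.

Zone of each point (C = within 1σ̂, B = 1σ̂–2σ̂, A = 2σ̂–3σ̂, * = beyond 3σ̂; sign = side of CL): 1:-C, 2:-B, 3:-C, 4:-C, 5:+C, 6:+C, 7:-B, 8:-C, 9:+B, 10:+C, 11:+C
No rule fires across all 11 points.

none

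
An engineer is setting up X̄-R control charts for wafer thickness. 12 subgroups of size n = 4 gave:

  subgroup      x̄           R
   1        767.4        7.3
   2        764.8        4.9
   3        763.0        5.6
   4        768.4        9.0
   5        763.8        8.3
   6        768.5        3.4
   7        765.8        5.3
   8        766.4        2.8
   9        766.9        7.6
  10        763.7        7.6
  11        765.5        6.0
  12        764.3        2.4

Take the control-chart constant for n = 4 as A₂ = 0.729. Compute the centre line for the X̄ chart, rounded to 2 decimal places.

765.71

X̄̄ = (767.4 + 764.8 + 763.0 + 768.4 + 763.8 + 768.5 + 765.8 + 766.4 + 766.9 + 763.7 + 765.5 + 764.3) / 12 = 9188.5000 / 12 = 765.7083
CL = X̄̄ = 765.7083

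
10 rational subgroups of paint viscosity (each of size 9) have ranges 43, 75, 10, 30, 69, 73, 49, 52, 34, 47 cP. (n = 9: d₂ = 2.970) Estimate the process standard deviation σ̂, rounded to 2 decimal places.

R̄ = (43 + 75 + 10 + 30 + 69 + 73 + 49 + 52 + 34 + 47) / 10 = 48.2000
σ̂ = R̄ / d₂ = 48.2000 / 2.970 = 16.2290

16.23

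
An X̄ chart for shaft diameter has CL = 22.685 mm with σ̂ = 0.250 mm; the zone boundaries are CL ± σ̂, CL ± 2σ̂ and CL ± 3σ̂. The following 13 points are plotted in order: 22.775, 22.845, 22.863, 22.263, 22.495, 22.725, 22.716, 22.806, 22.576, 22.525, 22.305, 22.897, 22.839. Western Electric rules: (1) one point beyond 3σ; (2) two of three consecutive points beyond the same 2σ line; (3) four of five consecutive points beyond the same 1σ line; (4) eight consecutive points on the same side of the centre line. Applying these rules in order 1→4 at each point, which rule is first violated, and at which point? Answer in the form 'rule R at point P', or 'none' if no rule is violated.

Zone of each point (C = within 1σ̂, B = 1σ̂–2σ̂, A = 2σ̂–3σ̂, * = beyond 3σ̂; sign = side of CL): 1:+C, 2:+C, 3:+C, 4:-B, 5:-C, 6:+C, 7:+C, 8:+C, 9:-C, 10:-C, 11:-B, 12:+C, 13:+C
No rule fires across all 13 points.

none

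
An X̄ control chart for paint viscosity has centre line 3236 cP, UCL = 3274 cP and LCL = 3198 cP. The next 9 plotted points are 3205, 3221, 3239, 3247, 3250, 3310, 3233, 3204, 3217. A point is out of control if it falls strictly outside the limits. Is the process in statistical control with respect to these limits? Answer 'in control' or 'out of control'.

Compare each point to [3198, 3274]: sample 6 = 3310 > UCL.

out of control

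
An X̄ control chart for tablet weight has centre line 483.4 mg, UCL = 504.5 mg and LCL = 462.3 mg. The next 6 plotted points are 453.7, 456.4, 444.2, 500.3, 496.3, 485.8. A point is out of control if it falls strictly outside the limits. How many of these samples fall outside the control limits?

Compare each point to [462.3, 504.5]: sample 1 = 453.7 < LCL; sample 2 = 456.4 < LCL; sample 3 = 444.2 < LCL.

3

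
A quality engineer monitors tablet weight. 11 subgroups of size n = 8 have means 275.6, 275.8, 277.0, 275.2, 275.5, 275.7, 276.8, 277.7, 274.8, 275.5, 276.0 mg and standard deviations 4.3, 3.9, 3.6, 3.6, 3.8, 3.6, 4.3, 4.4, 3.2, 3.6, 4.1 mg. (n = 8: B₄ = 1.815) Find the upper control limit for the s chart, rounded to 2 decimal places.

s̄ = (4.3 + 3.9 + 3.6 + 3.6 + 3.8 + 3.6 + 4.3 + 4.4 + 3.2 + 3.6 + 4.1) / 11 = 3.8545
UCL_s = B₄·s̄ = 1.815 × 3.8545 = 6.9960

7.00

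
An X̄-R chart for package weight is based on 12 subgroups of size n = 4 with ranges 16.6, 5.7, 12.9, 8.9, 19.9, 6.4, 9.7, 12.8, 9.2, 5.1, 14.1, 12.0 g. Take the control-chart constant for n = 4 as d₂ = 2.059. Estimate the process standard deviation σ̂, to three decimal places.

R̄ = (16.6 + 5.7 + 12.9 + 8.9 + 19.9 + 6.4 + 9.7 + 12.8 + 9.2 + 5.1 + 14.1 + 12.0) / 12 = 11.1083
σ̂ = R̄ / d₂ = 11.1083 / 2.059 = 5.3950

5.395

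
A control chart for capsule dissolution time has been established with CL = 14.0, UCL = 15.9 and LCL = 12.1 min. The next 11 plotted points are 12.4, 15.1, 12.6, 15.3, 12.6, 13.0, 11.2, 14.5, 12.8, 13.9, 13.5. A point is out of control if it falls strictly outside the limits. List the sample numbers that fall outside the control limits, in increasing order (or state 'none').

7

Compare each point to [12.1, 15.9]: sample 7 = 11.2 < LCL.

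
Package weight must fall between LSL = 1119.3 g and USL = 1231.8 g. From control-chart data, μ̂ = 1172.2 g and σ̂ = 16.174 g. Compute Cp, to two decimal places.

Cp = (USL − LSL) / (6σ̂) = (1231.8 − 1119.3) / (6 × 16.174) = 112.5000 / 97.0440 = 1.1593

1.16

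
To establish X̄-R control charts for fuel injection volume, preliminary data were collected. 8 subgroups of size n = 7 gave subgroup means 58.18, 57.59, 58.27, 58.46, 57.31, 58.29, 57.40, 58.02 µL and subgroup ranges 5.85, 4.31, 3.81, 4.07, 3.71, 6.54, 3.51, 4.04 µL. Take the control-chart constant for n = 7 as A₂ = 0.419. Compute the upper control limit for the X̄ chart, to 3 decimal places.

X̄̄ = (58.18 + 57.59 + 58.27 + 58.46 + 57.31 + 58.29 + 57.40 + 58.02) / 8 = 463.5200 / 8 = 57.9400
R̄ = (5.85 + 4.31 + 3.81 + 4.07 + 3.71 + 6.54 + 3.51 + 4.04) / 8 = 35.8400 / 8 = 4.4800
UCL = X̄̄ + A₂·R̄ = 57.9400 + 0.419 × 4.4800 = 59.8171

59.817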